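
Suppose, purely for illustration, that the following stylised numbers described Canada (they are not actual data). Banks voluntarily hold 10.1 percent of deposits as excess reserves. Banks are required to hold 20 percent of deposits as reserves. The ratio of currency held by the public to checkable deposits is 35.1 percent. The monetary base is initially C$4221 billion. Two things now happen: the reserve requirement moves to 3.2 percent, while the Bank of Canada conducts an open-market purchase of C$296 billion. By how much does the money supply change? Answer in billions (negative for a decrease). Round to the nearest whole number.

Before: m₁ = (1 + 0.351) / (0.2 + 0.101 + 0.351) ≈ 2.07209, MB₁ = 4221, so M₁ = 2.07209 × 4221 ≈ 8746.2919 billion.
After: m₂ = (1 + 0.351) / (0.032 + 0.101 + 0.351) ≈ 2.79132, MB₂ = 4221 + 296 = 4517, so M₂ = 2.79132 × 4517 ≈ 12608.3924 billion.
ΔM = M₂ − M₁ = 12608.3924 − 8746.2919 = 3862.1005 billion.

C$3862 billion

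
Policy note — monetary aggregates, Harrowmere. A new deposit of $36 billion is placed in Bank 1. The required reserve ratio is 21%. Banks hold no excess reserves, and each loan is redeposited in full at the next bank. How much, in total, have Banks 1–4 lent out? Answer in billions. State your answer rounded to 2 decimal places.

$82.68 billion

Bank i lends (1 − rr)^i of the original deposit: Bank 1 lends 36·0.7900 = 28.4400, Bank 2 lends 36·0.7900² = 22.4676, and so on.
Summing a geometric series: total = 36·[0.7900·(1 − 0.7900^4) / (1 − 0.7900)] ≈ 82.6790 billion.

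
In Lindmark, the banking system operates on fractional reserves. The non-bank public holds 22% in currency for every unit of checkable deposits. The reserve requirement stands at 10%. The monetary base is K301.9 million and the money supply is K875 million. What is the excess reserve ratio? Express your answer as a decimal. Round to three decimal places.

Using m = M/MB = 875/301.9 ≈ 2.898311. Since m = (1 + c)/(c + rr + e), the denominator satisfies c + rr + e = (1 + c)/m = (1 + 0.22) / 2.898311 ≈ 0.420935.
With c = 0.22 and rr = 0.1, the excess reserve ratio is 0.420935 − 0.22 − 0.1 = 0.100935.

0.101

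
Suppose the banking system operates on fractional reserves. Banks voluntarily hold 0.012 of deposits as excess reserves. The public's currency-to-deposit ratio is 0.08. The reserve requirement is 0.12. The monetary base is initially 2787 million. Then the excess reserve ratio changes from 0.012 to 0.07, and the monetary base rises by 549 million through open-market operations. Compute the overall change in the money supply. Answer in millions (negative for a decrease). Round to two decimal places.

-853.92 million

Before: m₁ = (1 + 0.08) / (0.12 + 0.012 + 0.08) ≈ 5.0943396, MB₁ = 2787, so M₁ = 5.0943396 × 2787 ≈ 14197.9245 million.
After: m₂ = (1 + 0.08) / (0.12 + 0.07 + 0.08) = 4, MB₂ = 2787 + 549 = 3336, so M₂ = 4 × 3336 = 13344 million.
ΔM = M₂ − M₁ = 13344 − 14197.9245 = -853.9245 million.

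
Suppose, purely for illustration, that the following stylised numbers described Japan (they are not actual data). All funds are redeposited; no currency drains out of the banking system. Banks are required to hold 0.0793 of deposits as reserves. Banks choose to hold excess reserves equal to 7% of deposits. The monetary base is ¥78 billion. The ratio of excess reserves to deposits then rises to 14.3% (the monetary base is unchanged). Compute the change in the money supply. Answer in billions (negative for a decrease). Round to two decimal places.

-171.56 billion

Initially m₁ = 1 / (0.0793 + 0.07) ≈ 6.69792, so M₁ = 6.69792 × 78 ≈ 522.4378 billion.
After the change m₂ = 1 / (0.0793 + 0.143) ≈ 4.49843, so M₂ = 4.49843 × 78 ≈ 350.8775 billion.
ΔM = M₂ − M₁ = 350.8775 − 522.4378 = -171.5603 billion.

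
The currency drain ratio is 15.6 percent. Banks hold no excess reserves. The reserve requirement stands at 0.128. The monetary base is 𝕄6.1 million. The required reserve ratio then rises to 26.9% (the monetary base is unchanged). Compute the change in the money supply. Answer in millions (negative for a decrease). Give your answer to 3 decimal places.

-8.238 million

Initially m₁ = (1 + 0.156) / (0.128 + 0.156) ≈ 4.07042, so M₁ = 4.07042 × 6.1 ≈ 24.8296 million.
After the change m₂ = (1 + 0.156) / (0.269 + 0.156) = 2.72, so M₂ = 2.72 × 6.1 = 16.592 million.
ΔM = M₂ − M₁ = 16.592 − 24.8296 = -8.2376 million.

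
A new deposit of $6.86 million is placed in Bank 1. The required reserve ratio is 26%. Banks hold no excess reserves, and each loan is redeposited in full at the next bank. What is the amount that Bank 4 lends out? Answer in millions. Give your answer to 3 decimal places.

Each bank lends a fraction (1 − rr) = 0.7400 of the deposit it receives, so Bank 4 receives 6.86·0.7400^3 and lends 6.86·0.7400^4 ≈ 2.0571 million.

$2.057 million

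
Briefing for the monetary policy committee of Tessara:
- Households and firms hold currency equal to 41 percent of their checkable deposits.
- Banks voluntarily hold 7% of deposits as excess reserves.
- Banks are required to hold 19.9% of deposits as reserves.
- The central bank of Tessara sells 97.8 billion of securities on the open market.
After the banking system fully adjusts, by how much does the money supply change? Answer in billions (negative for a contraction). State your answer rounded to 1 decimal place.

-203.1 billion

The money multiplier is m = (1 + c) / (rr + e + c) = (1 + 0.41) / (0.199 + 0.07 + 0.41) ≈ 2.0766.
The sale removes 97.8 billion of base, so ΔM = m × ΔMB = 2.0766 × (−97.8) ≈ -203.0915 billion.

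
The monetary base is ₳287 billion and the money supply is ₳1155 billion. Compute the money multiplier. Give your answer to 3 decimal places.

4.024

The money multiplier is m = M / MB = 1155 / 287 ≈ 4.02439.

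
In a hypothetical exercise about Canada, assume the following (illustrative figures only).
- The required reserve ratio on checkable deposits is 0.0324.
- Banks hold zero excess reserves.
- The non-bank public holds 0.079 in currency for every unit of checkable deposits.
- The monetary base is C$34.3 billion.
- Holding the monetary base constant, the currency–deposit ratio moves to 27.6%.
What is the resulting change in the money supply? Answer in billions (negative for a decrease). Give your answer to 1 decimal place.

-190.3 billion

Initially m₁ = (1 + 0.079) / (0.0324 + 0.079) ≈ 9.6858, so M₁ = 9.6858 × 34.3 ≈ 332.2229 billion.
After the change m₂ = (1 + 0.276) / (0.0324 + 0.276) ≈ 4.1375, so M₂ = 4.1375 × 34.3 ≈ 141.9162 billion.
ΔM = M₂ − M₁ = 141.9162 − 332.2229 = -190.3067 billion.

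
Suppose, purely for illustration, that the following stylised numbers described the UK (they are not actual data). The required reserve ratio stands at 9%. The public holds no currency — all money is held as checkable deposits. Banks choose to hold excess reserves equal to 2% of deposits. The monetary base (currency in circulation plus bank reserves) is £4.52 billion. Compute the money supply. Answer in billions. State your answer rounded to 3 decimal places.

£41.091 billion

The money multiplier is m = 1 / (rr + e) = 1 / (0.09 + 0.02) ≈ 9.09091.
So M = m × MB = 9.09091 × 4.52 ≈ 41.0909 billion.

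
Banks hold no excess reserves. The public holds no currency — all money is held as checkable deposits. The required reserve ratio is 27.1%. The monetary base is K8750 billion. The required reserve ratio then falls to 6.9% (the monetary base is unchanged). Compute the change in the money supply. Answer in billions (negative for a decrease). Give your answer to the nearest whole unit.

Initially m₁ = 1 / (0.271) ≈ 3.69004, so M₁ = 3.69004 × 8750 = 32287.85 billion.
After the change m₂ = 1 / (0.069) ≈ 14.49275, so M₂ = 14.49275 × 8750 = 126811.5625 billion.
ΔM = M₂ − M₁ = 126811.5625 − 32287.85 = 94523.7125 billion.

K94524 billion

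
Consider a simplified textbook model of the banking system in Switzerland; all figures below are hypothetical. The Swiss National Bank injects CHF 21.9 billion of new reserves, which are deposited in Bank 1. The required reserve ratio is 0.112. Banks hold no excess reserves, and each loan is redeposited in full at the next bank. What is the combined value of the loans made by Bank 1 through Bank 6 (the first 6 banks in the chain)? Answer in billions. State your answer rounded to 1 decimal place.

Bank i lends (1 − rr)^i of the original deposit: Bank 1 lends 21.9·0.8880 = 19.4472, Bank 2 lends 21.9·0.8880² ≈ 17.2691, and so on.
Summing a geometric series: total = 21.9·[0.8880·(1 − 0.8880^6) / (1 − 0.8880)] ≈ 88.4990 billion.

CHF 88.5 billion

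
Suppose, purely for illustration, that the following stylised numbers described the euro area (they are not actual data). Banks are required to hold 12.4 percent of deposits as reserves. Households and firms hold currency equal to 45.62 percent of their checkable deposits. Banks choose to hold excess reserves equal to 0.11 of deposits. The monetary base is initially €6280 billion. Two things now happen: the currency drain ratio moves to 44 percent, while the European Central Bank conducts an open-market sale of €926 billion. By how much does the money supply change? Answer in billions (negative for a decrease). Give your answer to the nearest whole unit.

-1811 billion

Before: m₁ = (1 + 0.4562) / (0.124 + 0.11 + 0.4562) ≈ 2.10982, MB₁ = 6280, so M₁ = 2.10982 × 6280 = 13249.6696 billion.
After: m₂ = (1 + 0.44) / (0.124 + 0.11 + 0.44) ≈ 2.13650, MB₂ = 6280 − 926 = 5354, so M₂ = 2.13650 × 5354 = 11438.821 billion.
ΔM = M₂ − M₁ = 11438.821 − 13249.6696 = -1810.8486 billion.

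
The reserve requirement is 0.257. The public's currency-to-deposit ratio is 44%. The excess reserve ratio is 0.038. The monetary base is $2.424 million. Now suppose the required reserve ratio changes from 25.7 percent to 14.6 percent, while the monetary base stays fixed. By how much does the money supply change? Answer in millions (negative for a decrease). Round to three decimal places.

Initially m₁ = (1 + 0.44) / (0.257 + 0.038 + 0.44) ≈ 1.95918, so M₁ = 1.95918 × 2.424 ≈ 4.7491 million.
After the change m₂ = (1 + 0.44) / (0.146 + 0.038 + 0.44) ≈ 2.30769, so M₂ = 2.30769 × 2.424 ≈ 5.5938 million.
ΔM = M₂ − M₁ = 5.5938 − 4.7491 = 0.8447 million.

$0.845 million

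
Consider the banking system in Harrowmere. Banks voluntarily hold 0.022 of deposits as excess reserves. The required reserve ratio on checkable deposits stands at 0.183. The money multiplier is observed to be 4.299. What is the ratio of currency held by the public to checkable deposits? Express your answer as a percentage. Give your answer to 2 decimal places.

3.60%

Using m = 4.299. From m = (1 + c)/(c + rr + e), rearranging gives 1 + c = m·(c + rr + e), so c·(1 − m) = m·(rr + e) − 1.
Hence c = [m·(rr + e) − 1]/(1 − m) = [4.299 × (0.183 + 0.022) − 1] / (1 − 4.299) ≈ 0.035982.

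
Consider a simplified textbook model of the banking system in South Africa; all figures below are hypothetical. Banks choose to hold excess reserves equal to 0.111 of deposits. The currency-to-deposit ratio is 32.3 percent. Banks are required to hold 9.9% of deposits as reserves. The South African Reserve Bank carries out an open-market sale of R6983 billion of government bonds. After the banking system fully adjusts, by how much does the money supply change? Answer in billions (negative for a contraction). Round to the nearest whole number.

-17333 billion

The money multiplier is m = (1 + c) / (rr + e + c) = (1 + 0.323) / (0.099 + 0.111 + 0.323) ≈ 2.48218.
The sale removes 6983 billion of base, so ΔM = m × ΔMB = 2.48218 × (−6983) ≈ -17333.0629 billion.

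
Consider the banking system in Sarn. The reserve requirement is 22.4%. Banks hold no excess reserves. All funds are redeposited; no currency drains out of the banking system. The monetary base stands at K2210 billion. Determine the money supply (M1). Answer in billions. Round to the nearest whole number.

K9866 billion

With no currency drain or excess reserves, the money multiplier is m = 1/rr = 1/0.224 ≈ 4.46429.
Money supply M = m × MB = 4.46429 × 2210 = 9866.0809 billion.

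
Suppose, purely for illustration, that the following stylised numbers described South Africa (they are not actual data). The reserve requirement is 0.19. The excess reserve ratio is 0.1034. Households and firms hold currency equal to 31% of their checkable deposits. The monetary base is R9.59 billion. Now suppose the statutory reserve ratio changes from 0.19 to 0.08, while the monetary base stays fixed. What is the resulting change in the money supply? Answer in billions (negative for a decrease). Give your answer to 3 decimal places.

Initially m₁ = (1 + 0.31) / (0.19 + 0.1034 + 0.31) ≈ 2.17103, so M₁ = 2.17103 × 9.59 ≈ 20.8202 billion.
After the change m₂ = (1 + 0.31) / (0.08 + 0.1034 + 0.31) ≈ 2.65505, so M₂ = 2.65505 × 9.59 ≈ 25.4619 billion.
ΔM = M₂ − M₁ = 25.4619 − 20.8202 = 4.6417 billion.

R4.642 billion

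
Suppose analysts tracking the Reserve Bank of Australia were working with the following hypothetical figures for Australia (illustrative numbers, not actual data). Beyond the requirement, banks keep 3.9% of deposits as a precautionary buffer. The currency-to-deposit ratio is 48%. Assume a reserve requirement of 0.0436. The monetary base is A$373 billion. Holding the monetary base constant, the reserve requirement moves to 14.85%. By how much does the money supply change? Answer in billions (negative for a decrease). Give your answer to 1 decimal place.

Initially m₁ = (1 + 0.48) / (0.0436 + 0.039 + 0.48) ≈ 2.63064, so M₁ = 2.63064 × 373 ≈ 981.2287 billion.
After the change m₂ = (1 + 0.48) / (0.1485 + 0.039 + 0.48) ≈ 2.21723, so M₂ = 2.21723 × 373 ≈ 827.0268 billion.
ΔM = M₂ − M₁ = 827.0268 − 981.2287 = -154.2019 billion.

-154.2 billion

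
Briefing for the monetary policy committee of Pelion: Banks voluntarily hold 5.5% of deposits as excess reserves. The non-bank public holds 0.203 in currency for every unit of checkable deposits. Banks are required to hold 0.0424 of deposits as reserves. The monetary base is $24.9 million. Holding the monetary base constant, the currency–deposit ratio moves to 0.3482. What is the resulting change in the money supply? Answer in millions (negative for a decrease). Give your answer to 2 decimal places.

-24.38 million

Initially m₁ = (1 + 0.203) / (0.0424 + 0.055 + 0.203) ≈ 4.00466, so M₁ = 4.00466 × 24.9 ≈ 99.716 million.
After the change m₂ = (1 + 0.3482) / (0.0424 + 0.055 + 0.3482) ≈ 3.02558, so M₂ = 3.02558 × 24.9 ≈ 75.3369 million.
ΔM = M₂ − M₁ = 75.3369 − 99.716 = -24.3791 million.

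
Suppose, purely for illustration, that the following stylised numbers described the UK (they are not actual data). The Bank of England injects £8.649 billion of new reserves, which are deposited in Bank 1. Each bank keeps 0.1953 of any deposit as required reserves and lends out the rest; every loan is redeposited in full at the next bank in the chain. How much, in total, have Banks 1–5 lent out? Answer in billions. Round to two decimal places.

Bank i lends (1 − rr)^i of the original deposit: Bank 1 lends 8.649·0.8047 ≈ 6.9599, Bank 2 lends 8.649·0.8047² ≈ 5.6006, and so on.
Summing a geometric series: total = 8.649·[0.8047·(1 − 0.8047^5) / (1 − 0.8047)] ≈ 23.6122 billion.

£23.61 billion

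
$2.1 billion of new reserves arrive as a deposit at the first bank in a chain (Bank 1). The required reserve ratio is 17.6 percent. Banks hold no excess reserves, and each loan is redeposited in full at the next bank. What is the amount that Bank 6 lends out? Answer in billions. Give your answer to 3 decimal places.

$0.657 billion

Each bank lends a fraction (1 − rr) = 0.8240 of the deposit it receives, so Bank 6 receives 2.1·0.8240^5 and lends 2.1·0.8240^6 ≈ 0.6573 billion.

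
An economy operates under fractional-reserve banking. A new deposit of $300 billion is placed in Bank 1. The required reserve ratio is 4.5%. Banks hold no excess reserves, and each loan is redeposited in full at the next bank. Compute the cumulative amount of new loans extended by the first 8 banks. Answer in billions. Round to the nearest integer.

$1962 billion

Bank i lends (1 − rr)^i of the original deposit: Bank 1 lends 300·0.9550 = 286.5000, Bank 2 lends 300·0.9550² = 273.6075, and so on.
Summing a geometric series: total = 300·[0.9550·(1 − 0.9550^8) / (1 − 0.9550)] ≈ 1961.7359 billion.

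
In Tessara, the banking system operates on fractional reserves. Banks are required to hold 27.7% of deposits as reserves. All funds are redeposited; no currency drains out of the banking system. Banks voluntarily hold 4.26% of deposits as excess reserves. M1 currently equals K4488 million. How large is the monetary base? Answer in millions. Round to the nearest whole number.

The money multiplier is m = 1 / (rr + e) = 1 / (0.277 + 0.0426) ≈ 3.12891.
MB = M / m = 4488 / 3.12891 ≈ 1434.3653 million.

K1434 million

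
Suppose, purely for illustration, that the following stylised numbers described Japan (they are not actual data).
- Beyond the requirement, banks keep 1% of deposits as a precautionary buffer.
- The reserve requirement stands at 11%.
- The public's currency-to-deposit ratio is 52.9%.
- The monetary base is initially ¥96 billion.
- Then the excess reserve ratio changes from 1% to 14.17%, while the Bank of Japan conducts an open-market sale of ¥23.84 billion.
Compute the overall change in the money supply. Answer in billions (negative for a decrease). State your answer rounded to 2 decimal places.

-84.84 billion

Before: m₁ = (1 + 0.529) / (0.11 + 0.01 + 0.529) ≈ 2.35593, MB₁ = 96, so M₁ = 2.35593 × 96 ≈ 226.1693 billion.
After: m₂ = (1 + 0.529) / (0.11 + 0.1417 + 0.529) ≈ 1.95850, MB₂ = 96 − 23.84 = 72.16, so M₂ = 1.95850 × 72.16 ≈ 141.3254 billion.
ΔM = M₂ − M₁ = 141.3254 − 226.1693 = -84.8439 billion.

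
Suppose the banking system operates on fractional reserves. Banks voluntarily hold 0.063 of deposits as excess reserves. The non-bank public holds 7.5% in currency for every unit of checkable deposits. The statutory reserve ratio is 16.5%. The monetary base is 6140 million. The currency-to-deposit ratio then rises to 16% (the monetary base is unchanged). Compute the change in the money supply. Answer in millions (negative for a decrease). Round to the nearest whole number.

Initially m₁ = (1 + 0.075) / (0.165 + 0.063 + 0.075) ≈ 3.54785, so M₁ = 3.54785 × 6140 = 21783.799 million.
After the change m₂ = (1 + 0.16) / (0.165 + 0.063 + 0.16) ≈ 2.98969, so M₂ = 2.98969 × 6140 = 18356.6966 million.
ΔM = M₂ − M₁ = 18356.6966 − 21783.799 = -3427.1024 million.

-3427 million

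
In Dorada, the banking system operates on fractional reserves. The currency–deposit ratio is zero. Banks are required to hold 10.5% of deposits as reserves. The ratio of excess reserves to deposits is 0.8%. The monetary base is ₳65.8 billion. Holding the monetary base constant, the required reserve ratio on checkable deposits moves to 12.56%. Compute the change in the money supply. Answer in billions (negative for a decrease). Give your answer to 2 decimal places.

Initially m₁ = 1 / (0.105 + 0.008) ≈ 8.84956, so M₁ = 8.84956 × 65.8 ≈ 582.301 billion.
After the change m₂ = 1 / (0.1256 + 0.008) ≈ 7.48503, so M₂ = 7.48503 × 65.8 ≈ 492.515 billion.
ΔM = M₂ − M₁ = 492.515 − 582.301 = -89.786 billion.

-89.79 billion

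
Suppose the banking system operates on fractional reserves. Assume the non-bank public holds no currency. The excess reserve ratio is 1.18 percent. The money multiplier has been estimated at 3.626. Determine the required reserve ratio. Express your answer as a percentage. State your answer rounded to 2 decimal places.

Using m = 3.626. Since m = (1 + c)/(c + rr + e), the denominator satisfies c + rr + e = (1 + c)/m = (1 + 0) / 3.626 ≈ 0.275786.
With c = 0 and e = 0.0118, the required reserve ratio is 0.275786 − 0 − 0.0118 = 0.263986.

26.40%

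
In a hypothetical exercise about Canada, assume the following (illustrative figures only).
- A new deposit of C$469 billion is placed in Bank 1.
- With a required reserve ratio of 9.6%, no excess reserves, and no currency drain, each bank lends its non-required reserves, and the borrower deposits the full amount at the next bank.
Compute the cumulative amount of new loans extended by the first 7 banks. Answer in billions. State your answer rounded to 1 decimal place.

C$2237.5 billion

Bank i lends (1 − rr)^i of the original deposit: Bank 1 lends 469·0.9040 = 423.9760, Bank 2 lends 469·0.9040² ≈ 383.2743, and so on.
Summing a geometric series: total = 469·[0.9040·(1 − 0.9040^7) / (1 − 0.9040)] ≈ 2237.4577 billion.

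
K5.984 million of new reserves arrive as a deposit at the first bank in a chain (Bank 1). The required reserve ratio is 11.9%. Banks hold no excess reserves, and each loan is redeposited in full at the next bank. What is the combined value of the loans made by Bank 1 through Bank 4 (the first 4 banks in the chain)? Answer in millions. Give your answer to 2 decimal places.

K17.61 million

Bank i lends (1 − rr)^i of the original deposit: Bank 1 lends 5.984·0.8810 ≈ 5.2719, Bank 2 lends 5.984·0.8810² ≈ 4.6445, and so on.
Summing a geometric series: total = 5.984·[0.8810·(1 − 0.8810^4) / (1 − 0.8810)] ≈ 17.6132 million.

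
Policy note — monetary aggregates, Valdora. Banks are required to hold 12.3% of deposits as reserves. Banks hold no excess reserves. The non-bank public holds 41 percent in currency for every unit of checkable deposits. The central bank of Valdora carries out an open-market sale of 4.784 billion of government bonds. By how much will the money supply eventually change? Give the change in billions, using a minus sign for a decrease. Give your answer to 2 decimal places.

-12.66 billion

The money multiplier is m = (1 + c) / (rr + c) = (1 + 0.41) / (0.123 + 0.41) ≈ 2.6454.
The sale removes 4.784 billion of base, so ΔM = m × ΔMB = 2.6454 × (−4.784) ≈ -12.6556 billion.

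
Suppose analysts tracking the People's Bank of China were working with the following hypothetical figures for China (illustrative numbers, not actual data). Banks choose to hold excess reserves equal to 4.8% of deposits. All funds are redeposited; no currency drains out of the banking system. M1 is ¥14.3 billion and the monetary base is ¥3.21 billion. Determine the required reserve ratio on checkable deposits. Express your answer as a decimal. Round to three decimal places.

Using m = M/MB = 14.3/3.21 ≈ 4.454829. Since m = (1 + c)/(c + rr + e), the denominator satisfies c + rr + e = (1 + c)/m = (1 + 0) / 4.454829 ≈ 0.224476.
With c = 0 and e = 0.048, the required reserve ratio on checkable deposits is 0.224476 − 0 − 0.048 = 0.176476.

0.176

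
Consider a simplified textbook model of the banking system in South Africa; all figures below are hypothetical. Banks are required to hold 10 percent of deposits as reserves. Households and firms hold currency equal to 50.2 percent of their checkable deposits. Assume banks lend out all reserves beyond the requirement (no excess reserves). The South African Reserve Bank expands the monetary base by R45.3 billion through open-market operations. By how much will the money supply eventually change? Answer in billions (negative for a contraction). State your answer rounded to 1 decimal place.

The money multiplier is m = (1 + c) / (rr + c) = (1 + 0.502) / (0.1 + 0.502) ≈ 2.4950.
The purchase adds 45.3 billion of base, so ΔM = m × ΔMB = 2.4950 × (+45.3) = 113.0235 billion.

R113.0 billion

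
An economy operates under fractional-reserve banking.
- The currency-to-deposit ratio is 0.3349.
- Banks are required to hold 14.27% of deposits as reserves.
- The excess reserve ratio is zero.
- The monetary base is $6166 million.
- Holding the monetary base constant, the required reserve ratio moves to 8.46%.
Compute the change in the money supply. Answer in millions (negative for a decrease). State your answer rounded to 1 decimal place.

Initially m₁ = (1 + 0.3349) / (0.1427 + 0.3349) ≈ 2.795017, so M₁ = 2.795017 × 6166 ≈ 17234.0748 million.
After the change m₂ = (1 + 0.3349) / (0.0846 + 0.3349) ≈ 3.182122, so M₂ = 3.182122 × 6166 ≈ 19620.9643 million.
ΔM = M₂ − M₁ = 19620.9643 − 17234.0748 = 2386.8895 million.

$2386.9 million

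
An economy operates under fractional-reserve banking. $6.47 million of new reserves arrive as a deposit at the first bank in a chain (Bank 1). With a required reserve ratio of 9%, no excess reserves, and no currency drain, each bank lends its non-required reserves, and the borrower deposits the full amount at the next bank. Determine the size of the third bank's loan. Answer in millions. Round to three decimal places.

$4.876 million

Each bank lends a fraction (1 − rr) = 0.9100 of the deposit it receives, so Bank 3 receives 6.47·0.9100^2 and lends 6.47·0.9100^3 ≈ 4.8756 million.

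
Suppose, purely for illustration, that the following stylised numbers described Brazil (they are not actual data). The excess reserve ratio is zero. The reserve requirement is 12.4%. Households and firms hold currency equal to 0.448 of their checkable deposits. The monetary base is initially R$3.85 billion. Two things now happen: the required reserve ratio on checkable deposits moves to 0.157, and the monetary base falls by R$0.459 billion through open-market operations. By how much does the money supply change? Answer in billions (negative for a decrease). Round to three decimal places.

-1.630 billion

Before: m₁ = (1 + 0.448) / (0.124 + 0.448) ≈ 2.53147, MB₁ = 3.85, so M₁ = 2.53147 × 3.85 ≈ 9.7462 billion.
After: m₂ = (1 + 0.448) / (0.157 + 0.448) ≈ 2.39339, MB₂ = 3.85 − 0.459 = 3.391, so M₂ = 2.39339 × 3.391 ≈ 8.116 billion.
ΔM = M₂ − M₁ = 8.116 − 9.7462 = -1.6302 billion.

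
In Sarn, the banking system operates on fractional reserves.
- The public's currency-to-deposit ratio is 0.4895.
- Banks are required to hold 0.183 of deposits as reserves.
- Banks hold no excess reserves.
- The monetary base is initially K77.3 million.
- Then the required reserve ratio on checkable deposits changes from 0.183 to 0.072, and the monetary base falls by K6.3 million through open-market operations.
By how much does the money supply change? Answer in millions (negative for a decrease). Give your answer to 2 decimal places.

Before: m₁ = (1 + 0.4895) / (0.183 + 0.4895) ≈ 2.21487, MB₁ = 77.3, so M₁ = 2.21487 × 77.3 ≈ 171.2095 million.
After: m₂ = (1 + 0.4895) / (0.072 + 0.4895) ≈ 2.65272, MB₂ = 77.3 − 6.3 = 71, so M₂ = 2.65272 × 71 ≈ 188.3431 million.
ΔM = M₂ − M₁ = 188.3431 − 171.2095 = 17.1336 million.

K17.13 million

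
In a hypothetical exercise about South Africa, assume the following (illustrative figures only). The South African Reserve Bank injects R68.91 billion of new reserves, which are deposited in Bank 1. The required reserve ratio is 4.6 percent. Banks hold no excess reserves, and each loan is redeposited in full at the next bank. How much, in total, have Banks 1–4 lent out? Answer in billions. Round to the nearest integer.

Bank i lends (1 − rr)^i of the original deposit: Bank 1 lends 68.91·0.9540 ≈ 65.7401, Bank 2 lends 68.91·0.9540² ≈ 62.7161, and so on.
Summing a geometric series: total = 68.91·[0.9540·(1 − 0.9540^4) / (1 − 0.9540)] ≈ 245.3663 billion.

R245 billion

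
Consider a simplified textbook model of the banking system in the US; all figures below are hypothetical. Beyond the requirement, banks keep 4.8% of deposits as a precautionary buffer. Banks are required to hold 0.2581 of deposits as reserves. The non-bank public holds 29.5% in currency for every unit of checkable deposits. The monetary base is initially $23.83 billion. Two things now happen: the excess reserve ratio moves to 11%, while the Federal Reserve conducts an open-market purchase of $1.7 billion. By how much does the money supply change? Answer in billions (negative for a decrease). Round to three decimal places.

-1.480 billion

Before: m₁ = (1 + 0.295) / (0.2581 + 0.048 + 0.295) ≈ 2.154384, MB₁ = 23.83, so M₁ = 2.154384 × 23.83 ≈ 51.339 billion.
After: m₂ = (1 + 0.295) / (0.2581 + 0.11 + 0.295) ≈ 1.952948, MB₂ = 23.83 + 1.7 = 25.53, so M₂ = 1.952948 × 25.53 ≈ 49.8588 billion.
ΔM = M₂ − M₁ = 49.8588 − 51.339 = -1.4802 billion.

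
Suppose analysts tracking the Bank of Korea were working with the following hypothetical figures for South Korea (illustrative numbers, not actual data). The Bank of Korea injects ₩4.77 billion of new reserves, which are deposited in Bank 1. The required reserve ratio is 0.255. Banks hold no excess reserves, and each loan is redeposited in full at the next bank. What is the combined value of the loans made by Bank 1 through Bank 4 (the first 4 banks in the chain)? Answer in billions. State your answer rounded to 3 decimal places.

Bank i lends (1 − rr)^i of the original deposit: Bank 1 lends 4.77·0.7450 ≈ 3.5536, Bank 2 lends 4.77·0.7450² ≈ 2.6475, and so on.
Summing a geometric series: total = 4.77·[0.7450·(1 − 0.7450^4) / (1 − 0.7450)] ≈ 9.6429 billion.

₩9.643 billion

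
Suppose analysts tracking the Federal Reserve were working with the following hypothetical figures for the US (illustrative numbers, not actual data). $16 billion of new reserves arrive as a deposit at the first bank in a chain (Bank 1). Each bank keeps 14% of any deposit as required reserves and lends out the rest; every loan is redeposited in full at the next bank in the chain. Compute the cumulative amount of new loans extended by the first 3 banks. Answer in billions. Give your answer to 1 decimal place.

Bank i lends (1 − rr)^i of the original deposit: Bank 1 lends 16·0.8600 = 13.7600, Bank 2 lends 16·0.8600² = 11.8336, and so on.
Summing a geometric series: total = 16·[0.8600·(1 − 0.8600^3) / (1 − 0.8600)] ≈ 35.7705 billion.

$35.8 billion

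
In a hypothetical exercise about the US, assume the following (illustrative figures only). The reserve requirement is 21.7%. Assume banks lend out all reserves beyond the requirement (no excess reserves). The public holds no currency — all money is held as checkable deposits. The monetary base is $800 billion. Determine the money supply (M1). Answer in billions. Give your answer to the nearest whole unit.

$3687 billion

With no currency drain or excess reserves, the money multiplier is m = 1/rr = 1/0.217 ≈ 4.6083.
Money supply M = m × MB = 4.6083 × 800 = 3686.64 billion.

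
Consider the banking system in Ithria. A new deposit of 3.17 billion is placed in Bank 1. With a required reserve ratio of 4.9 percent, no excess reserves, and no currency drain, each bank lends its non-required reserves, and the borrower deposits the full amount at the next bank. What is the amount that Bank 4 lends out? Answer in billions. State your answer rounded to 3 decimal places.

2.593 billion

Each bank lends a fraction (1 − rr) = 0.9510 of the deposit it receives, so Bank 4 receives 3.17·0.9510^3 and lends 3.17·0.9510^4 ≈ 2.5929 billion.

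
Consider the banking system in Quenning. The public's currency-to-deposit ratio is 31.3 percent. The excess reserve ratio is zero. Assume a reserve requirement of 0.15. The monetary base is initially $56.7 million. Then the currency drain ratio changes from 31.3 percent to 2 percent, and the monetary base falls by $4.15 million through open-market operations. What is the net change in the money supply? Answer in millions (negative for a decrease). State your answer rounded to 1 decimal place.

Before: m₁ = (1 + 0.313) / (0.15 + 0.313) ≈ 2.8359, MB₁ = 56.7, so M₁ = 2.8359 × 56.7 ≈ 160.7955 million.
After: m₂ = (1 + 0.02) / (0.15 + 0.02) = 6, MB₂ = 56.7 − 4.15 = 52.55, so M₂ = 6 × 52.55 = 315.3 million.
ΔM = M₂ − M₁ = 315.3 − 160.7955 = 154.5045 million.

$154.5 million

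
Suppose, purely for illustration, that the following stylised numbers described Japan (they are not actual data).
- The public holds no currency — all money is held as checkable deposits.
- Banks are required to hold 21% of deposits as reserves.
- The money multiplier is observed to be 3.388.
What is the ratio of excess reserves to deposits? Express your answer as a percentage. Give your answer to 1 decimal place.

Using m = 3.388. Since m = (1 + c)/(c + rr + e), the denominator satisfies c + rr + e = (1 + c)/m = (1 + 0) / 3.388 ≈ 0.295159.
With c = 0 and rr = 0.21, the ratio of excess reserves to deposits is 0.295159 − 0 − 0.21 = 0.085159.

8.5%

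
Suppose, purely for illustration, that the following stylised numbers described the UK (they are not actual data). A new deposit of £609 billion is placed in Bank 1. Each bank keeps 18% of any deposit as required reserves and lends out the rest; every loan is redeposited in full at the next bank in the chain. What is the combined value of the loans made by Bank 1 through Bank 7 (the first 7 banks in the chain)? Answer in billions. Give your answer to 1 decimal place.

Bank i lends (1 − rr)^i of the original deposit: Bank 1 lends 609·0.8200 = 499.3800, Bank 2 lends 609·0.8200² = 409.4916, and so on.
Summing a geometric series: total = 609·[0.8200·(1 − 0.8200^7) / (1 − 0.8200)] ≈ 2082.7323 billion.

£2082.7 billion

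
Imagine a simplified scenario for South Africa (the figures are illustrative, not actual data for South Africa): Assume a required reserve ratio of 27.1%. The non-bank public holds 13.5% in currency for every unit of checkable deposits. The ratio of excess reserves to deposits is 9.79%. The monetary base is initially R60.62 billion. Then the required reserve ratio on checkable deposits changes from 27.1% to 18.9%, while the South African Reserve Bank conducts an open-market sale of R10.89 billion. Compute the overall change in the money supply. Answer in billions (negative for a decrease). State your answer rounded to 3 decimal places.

Before: m₁ = (1 + 0.135) / (0.271 + 0.0979 + 0.135) ≈ 2.252431, MB₁ = 60.62, so M₁ = 2.252431 × 60.62 ≈ 136.5424 billion.
After: m₂ = (1 + 0.135) / (0.189 + 0.0979 + 0.135) ≈ 2.690211, MB₂ = 60.62 − 10.89 = 49.73, so M₂ = 2.690211 × 49.73 ≈ 133.7842 billion.
ΔM = M₂ − M₁ = 133.7842 − 136.5424 = -2.7582 billion.

-2.758 billion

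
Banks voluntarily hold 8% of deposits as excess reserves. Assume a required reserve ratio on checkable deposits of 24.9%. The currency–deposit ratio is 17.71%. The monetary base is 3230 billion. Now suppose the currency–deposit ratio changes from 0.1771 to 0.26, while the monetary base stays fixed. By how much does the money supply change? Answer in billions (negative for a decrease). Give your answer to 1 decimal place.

-602.7 billion

Initially m₁ = (1 + 0.1771) / (0.249 + 0.08 + 0.1771) ≈ 2.325825, so M₁ = 2.325825 × 3230 ≈ 7512.4147 billion.
After the change m₂ = (1 + 0.26) / (0.249 + 0.08 + 0.26) ≈ 2.139219, so M₂ = 2.139219 × 3230 ≈ 6909.6774 billion.
ΔM = M₂ − M₁ = 6909.6774 − 7512.4147 = -602.7373 billion.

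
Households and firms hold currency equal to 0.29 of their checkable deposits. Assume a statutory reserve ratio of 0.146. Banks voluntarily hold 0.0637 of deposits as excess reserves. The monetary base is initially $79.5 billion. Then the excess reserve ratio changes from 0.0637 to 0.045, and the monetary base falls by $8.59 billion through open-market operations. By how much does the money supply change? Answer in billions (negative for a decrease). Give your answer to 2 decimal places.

-15.06 billion

Before: m₁ = (1 + 0.29) / (0.146 + 0.0637 + 0.29) ≈ 2.58155, MB₁ = 79.5, so M₁ = 2.58155 × 79.5 ≈ 205.2332 billion.
After: m₂ = (1 + 0.29) / (0.146 + 0.045 + 0.29) ≈ 2.68191, MB₂ = 79.5 − 8.59 = 70.91, so M₂ = 2.68191 × 70.91 ≈ 190.1742 billion.
ΔM = M₂ − M₁ = 190.1742 − 205.2332 = -15.059 billion.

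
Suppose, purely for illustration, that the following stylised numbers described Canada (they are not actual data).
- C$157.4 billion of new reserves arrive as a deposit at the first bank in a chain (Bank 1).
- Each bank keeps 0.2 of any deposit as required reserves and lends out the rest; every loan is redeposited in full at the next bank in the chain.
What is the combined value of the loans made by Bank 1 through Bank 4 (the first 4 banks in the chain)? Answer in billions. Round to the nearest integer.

C$372 billion

Bank i lends (1 − rr)^i of the original deposit: Bank 1 lends 157.4·0.8000 = 125.9200, Bank 2 lends 157.4·0.8000² = 100.7360, and so on.
Summing a geometric series: total = 157.4·[0.8000·(1 − 0.8000^4) / (1 − 0.8000)] ≈ 371.7158 billion.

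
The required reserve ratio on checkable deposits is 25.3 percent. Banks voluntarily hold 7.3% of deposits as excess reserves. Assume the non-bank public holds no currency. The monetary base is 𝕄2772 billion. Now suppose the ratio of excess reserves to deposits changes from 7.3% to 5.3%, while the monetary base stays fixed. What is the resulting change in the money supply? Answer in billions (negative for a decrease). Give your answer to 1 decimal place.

Initially m₁ = 1 / (0.253 + 0.073) ≈ 3.067485, so M₁ = 3.067485 × 2772 ≈ 8503.0684 billion.
After the change m₂ = 1 / (0.253 + 0.053) ≈ 3.267974, so M₂ = 3.267974 × 2772 ≈ 9058.8239 billion.
ΔM = M₂ − M₁ = 9058.8239 − 8503.0684 = 555.7555 billion.

𝕄555.8 billion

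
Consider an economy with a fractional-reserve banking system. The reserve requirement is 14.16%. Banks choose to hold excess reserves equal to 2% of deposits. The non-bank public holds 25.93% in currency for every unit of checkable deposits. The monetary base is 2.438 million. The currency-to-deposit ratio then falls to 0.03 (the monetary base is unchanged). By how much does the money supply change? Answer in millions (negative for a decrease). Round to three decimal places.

Initially m₁ = (1 + 0.2593) / (0.1416 + 0.02 + 0.2593) ≈ 2.99192, so M₁ = 2.99192 × 2.438 ≈ 7.2943 million.
After the change m₂ = (1 + 0.03) / (0.1416 + 0.02 + 0.03) ≈ 5.37578, so M₂ = 5.37578 × 2.438 ≈ 13.1062 million.
ΔM = M₂ − M₁ = 13.1062 − 7.2943 = 5.8119 million.

5.812 million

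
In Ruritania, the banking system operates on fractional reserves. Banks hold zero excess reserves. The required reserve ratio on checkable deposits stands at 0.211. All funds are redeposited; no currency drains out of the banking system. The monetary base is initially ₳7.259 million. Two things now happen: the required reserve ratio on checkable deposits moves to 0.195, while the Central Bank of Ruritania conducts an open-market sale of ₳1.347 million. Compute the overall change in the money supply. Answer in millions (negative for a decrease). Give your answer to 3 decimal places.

Before: m₁ = 1 / (0.211) ≈ 4.73934, MB₁ = 7.259, so M₁ = 4.73934 × 7.259 ≈ 34.4029 million.
After: m₂ = 1 / (0.195) ≈ 5.12821, MB₂ = 7.259 − 1.347 = 5.912, so M₂ = 5.12821 × 5.912 ≈ 30.318 million.
ΔM = M₂ − M₁ = 30.318 − 34.4029 = -4.0849 million.

-4.085 million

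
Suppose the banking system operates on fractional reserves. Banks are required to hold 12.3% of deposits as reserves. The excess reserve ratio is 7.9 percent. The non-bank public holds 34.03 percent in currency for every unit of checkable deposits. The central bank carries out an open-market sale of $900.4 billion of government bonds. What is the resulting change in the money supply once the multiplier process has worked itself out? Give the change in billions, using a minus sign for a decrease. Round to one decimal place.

The money multiplier is m = (1 + c) / (rr + e + c) = (1 + 0.3403) / (0.123 + 0.079 + 0.3403) ≈ 2.47151.
The sale removes 900.4 billion of base, so ΔM = m × ΔMB = 2.47151 × (−900.4) ≈ -2225.3476 billion.

-2225.3 billion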